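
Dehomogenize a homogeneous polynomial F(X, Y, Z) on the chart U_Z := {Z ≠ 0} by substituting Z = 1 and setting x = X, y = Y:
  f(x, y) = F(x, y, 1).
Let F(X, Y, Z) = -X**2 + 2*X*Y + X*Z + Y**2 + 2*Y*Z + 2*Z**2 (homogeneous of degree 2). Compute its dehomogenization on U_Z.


f(x, y) = -x**2 + 2*x*y + x + y**2 + 2*y + 2

On U_Z we set Z = 1. Each monomial c·X^i·Y^j·Z^k in F becomes c·x^i·y^j·1^k = c·x^i·y^j.
Substituting Z = 1: F(X, Y, 1) = -x**2 + 2*x*y + x + y**2 + 2*y + 2.
Note: deg(f) ≤ deg(F) = 2; strict inequality happens when F is divisible by Z (lost terms).


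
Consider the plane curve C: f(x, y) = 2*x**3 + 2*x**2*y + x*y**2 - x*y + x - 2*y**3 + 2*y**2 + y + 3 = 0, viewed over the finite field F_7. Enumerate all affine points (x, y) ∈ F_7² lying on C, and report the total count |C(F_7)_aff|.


Affine F_7-points: {(2, 0), (2, 2), (4, 1), (5, 5), (6, 0)}; count = 5.

For each of the 49 pairs (x, y) ∈ F_7², evaluate f(x, y) mod 7. Record the zeros.
  x = 0: [0↦3, 1↦4, 2↦4, 3↦5, 4↦2, 5↦4, 6↦6]  zeros at y ∈ ∅
  x = 1: [0↦6, 1↦2, 2↦6, 3↦6, 4↦4, 5↦2, 6↦2]  zeros at y ∈ ∅
  x = 2: [0↦0, 1↦2, 2↦0, 3↦3, 4↦6, 5↦4, 6↦6]  zeros at y ∈ {0, 2}
  x = 3: [0↦4, 1↦2, 2↦5, 3↦1, 4↦6, 5↦1, 6↦2]  zeros at y ∈ ∅
  x = 4: [0↦2, 1↦0, 2↦5, 3↦5, 4↦2, 5↦5, 6↦2]  zeros at y ∈ {1}
  x = 5: [0↦6, 1↦1, 2↦5, 3↦6, 4↦6, 5↦0, 6↦4]  zeros at y ∈ {5}
  x = 6: [0↦0, 1↦3, 2↦3, 3↦2, 4↦2, 5↦5, 6↦6]  zeros at y ∈ {0}
Collecting zeros: affine points = {(2, 0), (2, 2), (4, 1), (5, 5), (6, 0)}.
Total count |C(F_7)_aff| = 5.


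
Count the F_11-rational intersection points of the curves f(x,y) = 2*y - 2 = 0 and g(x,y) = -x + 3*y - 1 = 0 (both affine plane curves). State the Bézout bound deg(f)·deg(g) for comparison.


Common zeros: {(2, 1)}; count = 1; Bézout bound = 1.

deg(f) = 1, deg(g) = 1, so Bézout bound = 1.
Scan x ∈ F_11. For each x, list the y ∈ F_11 with f(x, y) ≡ 0 and those with g(x, y) ≡ 0 (mod 11); the common zeros in that column are the intersection.
  x = 0: f ≡ 0 at y ∈ {1}; g ≡ 0 at y ∈ {4}; common: ∅.
  x = 1: f ≡ 0 at y ∈ {1}; g ≡ 0 at y ∈ {8}; common: ∅.
  x = 2: f ≡ 0 at y ∈ {1}; g ≡ 0 at y ∈ {1}; common: {1}.
  x = 3: f ≡ 0 at y ∈ {1}; g ≡ 0 at y ∈ {5}; common: ∅.
  x = 4: f ≡ 0 at y ∈ {1}; g ≡ 0 at y ∈ {9}; common: ∅.
  x = 5: f ≡ 0 at y ∈ {1}; g ≡ 0 at y ∈ {2}; common: ∅.
  x = 6: f ≡ 0 at y ∈ {1}; g ≡ 0 at y ∈ {6}; common: ∅.
  x = 7: f ≡ 0 at y ∈ {1}; g ≡ 0 at y ∈ {10}; common: ∅.
  x = 8: f ≡ 0 at y ∈ {1}; g ≡ 0 at y ∈ {3}; common: ∅.
  x = 9: f ≡ 0 at y ∈ {1}; g ≡ 0 at y ∈ {7}; common: ∅.
  x = 10: f ≡ 0 at y ∈ {1}; g ≡ 0 at y ∈ {0}; common: ∅.
Collecting: common zeros = {(2, 1)}, so the count is 1.
Comparison with the Bézout bound: 1 ≤ 1 = deg(f)·deg(g), as expected for curves with no common component (the bound is attained).


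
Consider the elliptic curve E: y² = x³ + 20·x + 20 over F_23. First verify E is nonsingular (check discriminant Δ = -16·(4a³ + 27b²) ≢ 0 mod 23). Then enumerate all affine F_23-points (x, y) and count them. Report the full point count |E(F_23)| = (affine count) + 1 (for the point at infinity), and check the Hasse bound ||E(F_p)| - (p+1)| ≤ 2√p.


Affine points = {(1, 8), (1, 15), (4, 7), (4, 16), (8, 5), (8, 18), (9, 3), (9, 20), (10, 1), (10, 22), (13, 4), (13, 19), (14, 10), (14, 13), (17, 11), (17, 12), (18, 5), (18, 18), (20, 5), (20, 18), (21, 8), (21, 15)}; affine count = 22; |E(F_23)| = 23.

Discriminant check: Δ ∝ 4a³ + 27b² = 4·20³ + 27·20² = 4·8000 + 27·400 ≡ 20 (mod 23). Nonzero ⇒ E is nonsingular.
For each x ∈ F_23, compute rhs = x³ + 20·x + 20 mod 23, then count y ∈ F_23 with y² ≡ rhs.
  x = 0: rhs = 20, matching y values: none (0 points).
  x = 1: rhs = 18, matching y values: 8, 15 (2 points).
  x = 2: rhs = 22, matching y values: none (0 points).
  x = 3: rhs = 15, matching y values: none (0 points).
  x = 4: rhs = 3, matching y values: 7, 16 (2 points).
  x = 5: rhs = 15, matching y values: none (0 points).
  x = 6: rhs = 11, matching y values: none (0 points).
  x = 7: rhs = 20, matching y values: none (0 points).
  x = 8: rhs = 2, matching y values: 5, 18 (2 points).
  x = 9: rhs = 9, matching y values: 3, 20 (2 points).
  x = 10: rhs = 1, matching y values: 1, 22 (2 points).
  x = 11: rhs = 7, matching y values: none (0 points).
  x = 12: rhs = 10, matching y values: none (0 points).
  x = 13: rhs = 16, matching y values: 4, 19 (2 points).
  x = 14: rhs = 8, matching y values: 10, 13 (2 points).
  x = 15: rhs = 15, matching y values: none (0 points).
  x = 16: rhs = 20, matching y values: none (0 points).
  x = 17: rhs = 6, matching y values: 11, 12 (2 points).
  x = 18: rhs = 2, matching y values: 5, 18 (2 points).
  x = 19: rhs = 14, matching y values: none (0 points).
  x = 20: rhs = 2, matching y values: 5, 18 (2 points).
  x = 21: rhs = 18, matching y values: 8, 15 (2 points).
  x = 22: rhs = 22, matching y values: none (0 points).
Total affine count: 22.
Full point count |E(F_23)| = 22 + 1 = 23.
Hasse bound: |23 − (23+1)| = |-1| = 1 ≤ 2√23 ≈ 9.5917 ✓.


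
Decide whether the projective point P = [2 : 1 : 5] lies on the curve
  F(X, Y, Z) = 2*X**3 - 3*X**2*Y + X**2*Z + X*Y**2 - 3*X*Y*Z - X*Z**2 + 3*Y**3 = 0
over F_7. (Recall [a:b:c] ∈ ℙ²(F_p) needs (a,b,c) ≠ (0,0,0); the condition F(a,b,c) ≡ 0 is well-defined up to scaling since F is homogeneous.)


F(2,1,5) ≡ 5 (mod 7); P is NOT on the curve.

Evaluate F(2, 1, 5) term-by-term (mod 7).
  2*X**3 ↦ 2·8·1·1 = 16
  -3*X**2*Y ↦ -3·4·1·1 = -12
  X**2*Z ↦ 1·4·1·5 = 20
  X*Y**2 ↦ 1·2·1·1 = 2
  -3*X*Y*Z ↦ -3·2·1·5 = -30
  -X*Z**2 ↦ -1·2·1·25 = -50
  3*Y**3 ↦ 3·1·1·1 = 3
Sum: F(2, 1, 5) = (16) + (-12) + (20) + (2) + (-30) + (-50) + (3) = -51.
Reducing mod 7: -51 ≡ 5 (mod 7).
Since F(a, b, c) ≡ 5 ≠ 0 (mod 7), P does NOT lie on the curve.


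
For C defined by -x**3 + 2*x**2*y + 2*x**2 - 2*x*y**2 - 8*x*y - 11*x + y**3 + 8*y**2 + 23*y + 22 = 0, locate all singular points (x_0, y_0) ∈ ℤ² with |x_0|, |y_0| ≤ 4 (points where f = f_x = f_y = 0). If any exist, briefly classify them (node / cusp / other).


Singular points: {(-1, -3)}; classification: node.

Compute partial derivatives:
  f_x = -3*x**2 + 4*x*y + 4*x - 2*y**2 - 8*y - 11.
  f_y = 2*x**2 - 4*x*y - 8*x + 3*y**2 + 16*y + 23.
Scan x_0 ∈ {−4, ..., 4}. For each x_0, f_y(x_0, y) is a polynomial in y; find its integer roots y ∈ {−4, ..., 4}, then test f_x and f at those candidates.
  x = -4: f_y(-4, y) = 3*y**2 + 32*y + 87; no integer root y with |y| ≤ 4.
  x = -3: f_y(-3, y) = 3*y**2 + 28*y + 65; no integer root y with |y| ≤ 4.
  x = -2: f_y(-2, y) = 3*y**2 + 24*y + 47; no integer root y with |y| ≤ 4.
  x = -1: f_y(-1, y) = 3*y**2 + 20*y + 33; vanishes at y ∈ {-3}. (-1, -3): f_x = 0, f = 0 — SINGULAR.
  x = 0: f_y(0, y) = 3*y**2 + 16*y + 23; no integer root y with |y| ≤ 4.
  x = 1: f_y(1, y) = 3*y**2 + 12*y + 17; no integer root y with |y| ≤ 4.
  x = 2: f_y(2, y) = 3*y**2 + 8*y + 15; no integer root y with |y| ≤ 4.
  x = 3: f_y(3, y) = 3*y**2 + 4*y + 17; no integer root y with |y| ≤ 4.
  x = 4: f_y(4, y) = 3*y**2 + 23; no integer root y with |y| ≤ 4.
Only singular point on the grid: (-1, -3).
Classify: substitute x = -1 + u, y = -3 + v and expand: f = -u**3 + 2*u**2*v - u**2 - 2*u*v**2 + v**3 + v**2.
No constant or linear terms (consistent with a singular point). Quadratic part: -u**2 + v**2. Cubic part: -u**3 + 2*u**2*v - 2*u*v**2 + v**3.
The quadratic part v**2 - u**2 = (v − u)(v + u) splits into two distinct linear factors, so there are two distinct tangent lines y − -3 = ±(x − -1) — this is a node (ordinary double point).
Classification: node.


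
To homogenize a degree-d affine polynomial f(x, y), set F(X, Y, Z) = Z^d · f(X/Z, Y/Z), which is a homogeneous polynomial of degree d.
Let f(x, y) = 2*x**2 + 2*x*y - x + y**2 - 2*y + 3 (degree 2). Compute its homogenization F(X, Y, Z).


F(X, Y, Z) = 2*X**2 + 2*X*Y - X*Z + Y**2 - 2*Y*Z + 3*Z**2

deg(f) = 2.
Substitute x = X/Z, y = Y/Z into f, then multiply by Z^2.
  monomial 2·x^2·y^0 ↦ 2·X^2·Y^0·Z^0.
  monomial 2·x^1·y^1 ↦ 2·X^1·Y^1·Z^0.
  monomial -1·x^1·y^0 ↦ -1·X^1·Y^0·Z^1.
  monomial 1·x^0·y^2 ↦ 1·X^0·Y^2·Z^0.
  monomial -2·x^0·y^1 ↦ -2·X^0·Y^1·Z^1.
  monomial 3·x^0·y^0 ↦ 3·X^0·Y^0·Z^2.
Collecting: F(X, Y, Z) = 2*X**2 + 2*X*Y - X*Z + Y**2 - 2*Y*Z + 3*Z**2.


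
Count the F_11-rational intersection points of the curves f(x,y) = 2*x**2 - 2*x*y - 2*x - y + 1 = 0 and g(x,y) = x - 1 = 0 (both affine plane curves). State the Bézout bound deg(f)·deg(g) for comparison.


Common zeros: {(1, 4)}; count = 1; Bézout bound = 2.

deg(f) = 2, deg(g) = 1, so Bézout bound = 2.
Scan x ∈ F_11. For each x, list the y ∈ F_11 with f(x, y) ≡ 0 and those with g(x, y) ≡ 0 (mod 11); the common zeros in that column are the intersection.
  x = 0: f ≡ 0 at y ∈ {1}; g ≡ 0 at y ∈ ∅; common: ∅.
  x = 1: f ≡ 0 at y ∈ {4}; g ≡ 0 at y ∈ {0, 1, 2, 3, 4, 5, 6, 7, 8, 9, 10}; common: {4}.
  x = 2: f ≡ 0 at y ∈ {1}; g ≡ 0 at y ∈ ∅; common: ∅.
  x = 3: f ≡ 0 at y ∈ {5}; g ≡ 0 at y ∈ ∅; common: ∅.
  x = 4: f ≡ 0 at y ∈ {4}; g ≡ 0 at y ∈ ∅; common: ∅.
  x = 5: f ≡ 0 at y ∈ ∅; g ≡ 0 at y ∈ ∅; common: ∅.
  x = 6: f ≡ 0 at y ∈ {3}; g ≡ 0 at y ∈ ∅; common: ∅.
  x = 7: f ≡ 0 at y ∈ {2}; g ≡ 0 at y ∈ ∅; common: ∅.
  x = 8: f ≡ 0 at y ∈ {6}; g ≡ 0 at y ∈ ∅; common: ∅.
  x = 9: f ≡ 0 at y ∈ {3}; g ≡ 0 at y ∈ ∅; common: ∅.
  x = 10: f ≡ 0 at y ∈ {6}; g ≡ 0 at y ∈ ∅; common: ∅.
Collecting: common zeros = {(1, 4)}, so the count is 1.
Comparison with the Bézout bound: 1 ≤ 2 = deg(f)·deg(g), as expected for curves with no common component (the affine F_11-count falls short of the bound because intersections may lie at infinity, over extension fields, or carry multiplicity).


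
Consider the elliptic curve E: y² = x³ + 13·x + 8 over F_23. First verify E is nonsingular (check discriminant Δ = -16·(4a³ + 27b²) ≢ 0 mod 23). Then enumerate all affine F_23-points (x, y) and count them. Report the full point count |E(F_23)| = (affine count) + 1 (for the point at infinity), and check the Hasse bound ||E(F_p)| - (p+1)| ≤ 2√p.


Affine points = {(0, 10), (0, 13), (4, 3), (4, 20), (6, 7), (6, 16), (8, 7), (8, 16), (9, 7), (9, 16), (12, 11), (12, 12), (14, 6), (14, 17), (15, 6), (15, 17), (17, 6), (17, 17), (18, 5), (18, 18)}; affine count = 20; |E(F_23)| = 21.

Discriminant check: Δ ∝ 4a³ + 27b² = 4·13³ + 27·8² = 4·2197 + 27·64 ≡ 5 (mod 23). Nonzero ⇒ E is nonsingular.
For each x ∈ F_23, compute rhs = x³ + 13·x + 8 mod 23, then count y ∈ F_23 with y² ≡ rhs.
  x = 0: rhs = 8, matching y values: 10, 13 (2 points).
  x = 1: rhs = 22, matching y values: none (0 points).
  x = 2: rhs = 19, matching y values: none (0 points).
  x = 3: rhs = 5, matching y values: none (0 points).
  x = 4: rhs = 9, matching y values: 3, 20 (2 points).
  x = 5: rhs = 14, matching y values: none (0 points).
  x = 6: rhs = 3, matching y values: 7, 16 (2 points).
  x = 7: rhs = 5, matching y values: none (0 points).
  x = 8: rhs = 3, matching y values: 7, 16 (2 points).
  x = 9: rhs = 3, matching y values: 7, 16 (2 points).
  x = 10: rhs = 11, matching y values: none (0 points).
  x = 11: rhs = 10, matching y values: none (0 points).
  x = 12: rhs = 6, matching y values: 11, 12 (2 points).
  x = 13: rhs = 5, matching y values: none (0 points).
  x = 14: rhs = 13, matching y values: 6, 17 (2 points).
  x = 15: rhs = 13, matching y values: 6, 17 (2 points).
  x = 16: rhs = 11, matching y values: none (0 points).
  x = 17: rhs = 13, matching y values: 6, 17 (2 points).
  x = 18: rhs = 2, matching y values: 5, 18 (2 points).
  x = 19: rhs = 7, matching y values: none (0 points).
  x = 20: rhs = 11, matching y values: none (0 points).
  x = 21: rhs = 20, matching y values: none (0 points).
  x = 22: rhs = 17, matching y values: none (0 points).
Total affine count: 20.
Full point count |E(F_23)| = 20 + 1 = 21.
Hasse bound: |21 − (23+1)| = |-3| = 3 ≤ 2√23 ≈ 9.5917 ✓.


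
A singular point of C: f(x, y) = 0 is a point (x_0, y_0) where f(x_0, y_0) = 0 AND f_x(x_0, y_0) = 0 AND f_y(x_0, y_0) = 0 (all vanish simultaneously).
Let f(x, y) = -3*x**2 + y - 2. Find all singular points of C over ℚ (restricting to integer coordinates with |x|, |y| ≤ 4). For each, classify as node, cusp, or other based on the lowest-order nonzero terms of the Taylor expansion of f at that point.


No singular points in the scanned grid; C is smooth there.

Compute partial derivatives:
  f_x = -6*x.
  f_y = 1.
f_y = 1 is a nonzero constant, so f_y never vanishes: no point (x, y) can satisfy f = f_x = f_y = 0. In particular no (x, y) ∈ {−4, ..., 4}² is singular; the curve is smooth.


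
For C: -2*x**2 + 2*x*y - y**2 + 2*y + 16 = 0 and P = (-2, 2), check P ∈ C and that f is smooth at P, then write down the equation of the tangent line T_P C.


Tangent line at P: 12*x - 6*y + 36 = 0.

Step 1: f(-2, 2) = 0, so P lies on C.
Step 2: partial derivatives
  f_x(x, y) = -4*x + 2*y, f_y(x, y) = 2*x - 2*y + 2.
  f_x(P) = 12, f_y(P) = -6 (gradient nonzero, so P is smooth).
Step 3: tangent line at P: 12·(x − -2) + -6·(y − 2) = 0.
Expanding: 12*x - 6*y + 36 = 0.


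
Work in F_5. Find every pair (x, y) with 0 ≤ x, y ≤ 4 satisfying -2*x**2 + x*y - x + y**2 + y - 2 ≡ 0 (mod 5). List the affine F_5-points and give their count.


Affine F_5-points: {(0, 1), (0, 3), (1, 0), (1, 3)}; count = 4.

For each of the 25 pairs (x, y) ∈ F_5², evaluate f(x, y) mod 5. Record the zeros.
  x = 0: [0↦3, 1↦0, 2↦4, 3↦0, 4↦3]  zeros at y ∈ {1, 3}
  x = 1: [0↦0, 1↦3, 2↦3, 3↦0, 4↦4]  zeros at y ∈ {0, 3}
  x = 2: [0↦3, 1↦2, 2↦3, 3↦1, 4↦1]  zeros at y ∈ ∅
  x = 3: [0↦2, 1↦2, 2↦4, 3↦3, 4↦4]  zeros at y ∈ ∅
  x = 4: [0↦2, 1↦3, 2↦1, 3↦1, 4↦3]  zeros at y ∈ ∅
Collecting zeros: affine points = {(0, 1), (0, 3), (1, 0), (1, 3)}.
Total count |C(F_5)_aff| = 4.


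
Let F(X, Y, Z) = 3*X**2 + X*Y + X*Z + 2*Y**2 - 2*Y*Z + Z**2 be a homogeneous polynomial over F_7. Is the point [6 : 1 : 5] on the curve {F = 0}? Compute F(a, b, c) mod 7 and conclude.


F(6,1,5) ≡ 0 (mod 7); P is on the curve.

Evaluate F(6, 1, 5) term-by-term (mod 7).
  3*X**2 ↦ 3·36·1·1 = 108
  X*Y ↦ 1·6·1·1 = 6
  X*Z ↦ 1·6·1·5 = 30
  2*Y**2 ↦ 2·1·1·1 = 2
  -2*Y*Z ↦ -2·1·1·5 = -10
  Z**2 ↦ 1·1·1·25 = 25
Sum: F(6, 1, 5) = (108) + (6) + (30) + (2) + (-10) + (25) = 161.
Reducing mod 7: 161 ≡ 0 (mod 7).
Since F(a, b, c) ≡ 0 (mod 7), P lies on the curve.


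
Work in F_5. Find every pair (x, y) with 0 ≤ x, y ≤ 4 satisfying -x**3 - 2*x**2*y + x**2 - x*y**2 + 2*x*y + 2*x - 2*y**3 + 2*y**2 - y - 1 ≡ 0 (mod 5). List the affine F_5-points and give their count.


Affine F_5-points: {(0, 3), (1, 4), (2, 3), (3, 3), (4, 1), (4, 2)}; count = 6.

For each of the 25 pairs (x, y) ∈ F_5², evaluate f(x, y) mod 5. Record the zeros.
  x = 0: [0↦4, 1↦3, 2↦4, 3↦0, 4↦4]  zeros at y ∈ {3}
  x = 1: [0↦1, 1↦4, 2↦2, 3↦3, 4↦0]  zeros at y ∈ {4}
  x = 2: [0↦4, 1↦2, 2↦3, 3↦0, 4↦1]  zeros at y ∈ {3}
  x = 3: [0↦2, 1↦1, 2↦1, 3↦0, 4↦1]  zeros at y ∈ {3}
  x = 4: [0↦4, 1↦0, 2↦0, 3↦2, 4↦4]  zeros at y ∈ {1, 2}
Collecting zeros: affine points = {(0, 3), (1, 4), (2, 3), (3, 3), (4, 1), (4, 2)}.
Total count |C(F_5)_aff| = 6.


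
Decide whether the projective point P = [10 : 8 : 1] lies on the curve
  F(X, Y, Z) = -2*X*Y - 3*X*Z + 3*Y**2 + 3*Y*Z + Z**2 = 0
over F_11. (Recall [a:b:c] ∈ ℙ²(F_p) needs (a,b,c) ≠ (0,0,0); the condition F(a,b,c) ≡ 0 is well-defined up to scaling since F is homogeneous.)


F(10,8,1) ≡ 5 (mod 11); P is NOT on the curve.

Evaluate F(10, 8, 1) term-by-term (mod 11).
  -2*X*Y ↦ -2·10·8·1 = -160
  -3*X*Z ↦ -3·10·1·1 = -30
  3*Y**2 ↦ 3·1·64·1 = 192
  3*Y*Z ↦ 3·1·8·1 = 24
  Z**2 ↦ 1·1·1·1 = 1
Sum: F(10, 8, 1) = (-160) + (-30) + (192) + (24) + (1) = 27.
Reducing mod 11: 27 ≡ 5 (mod 11).
Since F(a, b, c) ≡ 5 ≠ 0 (mod 11), P does NOT lie on the curve.


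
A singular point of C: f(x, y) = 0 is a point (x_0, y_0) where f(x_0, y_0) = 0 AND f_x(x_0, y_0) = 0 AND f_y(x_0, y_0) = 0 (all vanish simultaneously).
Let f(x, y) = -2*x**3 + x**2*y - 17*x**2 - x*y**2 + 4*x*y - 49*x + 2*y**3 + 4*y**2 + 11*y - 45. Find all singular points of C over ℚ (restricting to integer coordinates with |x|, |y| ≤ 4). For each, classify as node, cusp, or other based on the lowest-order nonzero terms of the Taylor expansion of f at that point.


Singular points: {(-3, -1)}; classification: cusp.

Compute partial derivatives:
  f_x = -6*x**2 + 2*x*y - 34*x - y**2 + 4*y - 49.
  f_y = x**2 - 2*x*y + 4*x + 6*y**2 + 8*y + 11.
Scan x_0 ∈ {−4, ..., 4}. For each x_0, f_y(x_0, y) is a polynomial in y; find its integer roots y ∈ {−4, ..., 4}, then test f_x and f at those candidates.
  x = -4: f_y(-4, y) = 6*y**2 + 16*y + 11; no integer root y with |y| ≤ 4.
  x = -3: f_y(-3, y) = 6*y**2 + 14*y + 8; vanishes at y ∈ {-1}. (-3, -1): f_x = 0, f = 0 — SINGULAR.
  x = -2: f_y(-2, y) = 6*y**2 + 12*y + 7; no integer root y with |y| ≤ 4.
  x = -1: f_y(-1, y) = 6*y**2 + 10*y + 8; no integer root y with |y| ≤ 4.
  x = 0: f_y(0, y) = 6*y**2 + 8*y + 11; no integer root y with |y| ≤ 4.
  x = 1: f_y(1, y) = 6*y**2 + 6*y + 16; no integer root y with |y| ≤ 4.
  x = 2: f_y(2, y) = 6*y**2 + 4*y + 23; no integer root y with |y| ≤ 4.
  x = 3: f_y(3, y) = 6*y**2 + 2*y + 32; no integer root y with |y| ≤ 4.
  x = 4: f_y(4, y) = 6*y**2 + 43; no integer root y with |y| ≤ 4.
Only singular point on the grid: (-3, -1).
Classify: substitute x = -3 + u, y = -1 + v and expand: f = -2*u**3 + u**2*v - u*v**2 + 2*v**3 + v**2.
No constant or linear terms (consistent with a singular point). Quadratic part: v**2. Cubic part: -2*u**3 + u**2*v - u*v**2 + 2*v**3.
The quadratic part v**2 is a perfect square, so there is a single (double) tangent line v = 0, i.e. y = -1. Restricting the cubic part to that line (v = 0) leaves -2*u**3 ≠ 0, so f is not divisible by v and the branch is v² ≈ 2*u**3 to lowest order — this is a cusp.
Classification: cusp.


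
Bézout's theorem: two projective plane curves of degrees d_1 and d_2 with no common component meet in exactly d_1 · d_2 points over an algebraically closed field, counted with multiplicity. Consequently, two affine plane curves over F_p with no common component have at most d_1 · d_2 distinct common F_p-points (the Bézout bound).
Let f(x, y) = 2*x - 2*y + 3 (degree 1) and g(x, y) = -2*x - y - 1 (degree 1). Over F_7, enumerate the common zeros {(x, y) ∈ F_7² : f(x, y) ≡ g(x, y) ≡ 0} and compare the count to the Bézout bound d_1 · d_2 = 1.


Common zeros: {(5, 3)}; count = 1; Bézout bound = 1.

deg(f) = 1, deg(g) = 1, so Bézout bound = 1.
Scan x ∈ F_7. For each x, list the y ∈ F_7 with f(x, y) ≡ 0 and those with g(x, y) ≡ 0 (mod 7); the common zeros in that column are the intersection.
  x = 0: f ≡ 0 at y ∈ {5}; g ≡ 0 at y ∈ {6}; common: ∅.
  x = 1: f ≡ 0 at y ∈ {6}; g ≡ 0 at y ∈ {4}; common: ∅.
  x = 2: f ≡ 0 at y ∈ {0}; g ≡ 0 at y ∈ {2}; common: ∅.
  x = 3: f ≡ 0 at y ∈ {1}; g ≡ 0 at y ∈ {0}; common: ∅.
  x = 4: f ≡ 0 at y ∈ {2}; g ≡ 0 at y ∈ {5}; common: ∅.
  x = 5: f ≡ 0 at y ∈ {3}; g ≡ 0 at y ∈ {3}; common: {3}.
  x = 6: f ≡ 0 at y ∈ {4}; g ≡ 0 at y ∈ {1}; common: ∅.
Collecting: common zeros = {(5, 3)}, so the count is 1.
Comparison with the Bézout bound: 1 ≤ 1 = deg(f)·deg(g), as expected for curves with no common component (the bound is attained).


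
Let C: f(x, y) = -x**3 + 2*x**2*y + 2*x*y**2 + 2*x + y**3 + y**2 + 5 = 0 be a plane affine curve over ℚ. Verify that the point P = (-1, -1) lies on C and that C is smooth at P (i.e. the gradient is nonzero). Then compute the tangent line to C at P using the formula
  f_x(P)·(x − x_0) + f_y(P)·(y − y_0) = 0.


Tangent line at P: 5*x + 7*y + 12 = 0.

Step 1: f(-1, -1) = 0, so P lies on C.
Step 2: partial derivatives
  f_x(x, y) = -3*x**2 + 4*x*y + 2*y**2 + 2, f_y(x, y) = 2*x**2 + 4*x*y + 3*y**2 + 2*y.
  f_x(P) = 5, f_y(P) = 7 (gradient nonzero, so P is smooth).
Step 3: tangent line at P: 5·(x − -1) + 7·(y − -1) = 0.
Expanding: 5*x + 7*y + 12 = 0.


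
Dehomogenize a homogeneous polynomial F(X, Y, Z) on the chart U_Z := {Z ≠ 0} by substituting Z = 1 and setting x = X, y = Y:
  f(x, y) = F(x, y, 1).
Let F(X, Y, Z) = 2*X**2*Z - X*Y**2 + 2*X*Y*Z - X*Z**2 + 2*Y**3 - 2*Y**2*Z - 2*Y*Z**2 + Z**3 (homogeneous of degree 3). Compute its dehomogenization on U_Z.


f(x, y) = 2*x**2 - x*y**2 + 2*x*y - x + 2*y**3 - 2*y**2 - 2*y + 1

On U_Z we set Z = 1. Each monomial c·X^i·Y^j·Z^k in F becomes c·x^i·y^j·1^k = c·x^i·y^j.
Substituting Z = 1: F(X, Y, 1) = 2*x**2 - x*y**2 + 2*x*y - x + 2*y**3 - 2*y**2 - 2*y + 1.
Note: deg(f) ≤ deg(F) = 3; strict inequality happens when F is divisible by Z (lost terms).


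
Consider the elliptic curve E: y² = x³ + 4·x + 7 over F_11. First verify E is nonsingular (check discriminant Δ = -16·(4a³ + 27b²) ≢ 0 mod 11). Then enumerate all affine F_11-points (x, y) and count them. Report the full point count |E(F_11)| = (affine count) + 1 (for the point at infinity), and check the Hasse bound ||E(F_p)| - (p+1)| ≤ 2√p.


Affine points = {(1, 1), (1, 10), (2, 1), (2, 10), (5, 3), (5, 8), (6, 4), (6, 7), (7, 2), (7, 9), (8, 1), (8, 10)}; affine count = 12; |E(F_11)| = 13.

Discriminant check: Δ ∝ 4a³ + 27b² = 4·4³ + 27·7² = 4·64 + 27·49 ≡ 6 (mod 11). Nonzero ⇒ E is nonsingular.
For each x ∈ F_11, compute rhs = x³ + 4·x + 7 mod 11, then count y ∈ F_11 with y² ≡ rhs.
  x = 0: rhs = 7, matching y values: none (0 points).
  x = 1: rhs = 1, matching y values: 1, 10 (2 points).
  x = 2: rhs = 1, matching y values: 1, 10 (2 points).
  x = 3: rhs = 2, matching y values: none (0 points).
  x = 4: rhs = 10, matching y values: none (0 points).
  x = 5: rhs = 9, matching y values: 3, 8 (2 points).
  x = 6: rhs = 5, matching y values: 4, 7 (2 points).
  x = 7: rhs = 4, matching y values: 2, 9 (2 points).
  x = 8: rhs = 1, matching y values: 1, 10 (2 points).
  x = 9: rhs = 2, matching y values: none (0 points).
  x = 10: rhs = 2, matching y values: none (0 points).
Total affine count: 12.
Full point count |E(F_11)| = 12 + 1 = 13.
Hasse bound: |13 − (11+1)| = |1| = 1 ≤ 2√11 ≈ 6.6332 ✓.


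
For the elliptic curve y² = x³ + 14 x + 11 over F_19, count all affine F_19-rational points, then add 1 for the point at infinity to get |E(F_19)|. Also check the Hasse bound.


Affine points = {(0, 7), (0, 12), (1, 8), (1, 11), (2, 3), (2, 16), (3, 2), (3, 17), (4, 6), (4, 13), (5, 4), (5, 15), (6, 8), (6, 11), (9, 7), (9, 12), (10, 7), (10, 12), (12, 8), (12, 11), (14, 5), (14, 14), (15, 9), (15, 10)}; affine count = 24; |E(F_19)| = 25.

Discriminant check: Δ ∝ 4a³ + 27b² = 4·14³ + 27·11² = 4·2744 + 27·121 ≡ 12 (mod 19). Nonzero ⇒ E is nonsingular.
For each x ∈ F_19, compute rhs = x³ + 14·x + 11 mod 19, then count y ∈ F_19 with y² ≡ rhs.
  x = 0: rhs = 11, matching y values: 7, 12 (2 points).
  x = 1: rhs = 7, matching y values: 8, 11 (2 points).
  x = 2: rhs = 9, matching y values: 3, 16 (2 points).
  x = 3: rhs = 4, matching y values: 2, 17 (2 points).
  x = 4: rhs = 17, matching y values: 6, 13 (2 points).
  x = 5: rhs = 16, matching y values: 4, 15 (2 points).
  x = 6: rhs = 7, matching y values: 8, 11 (2 points).
  x = 7: rhs = 15, matching y values: none (0 points).
  x = 8: rhs = 8, matching y values: none (0 points).
  x = 9: rhs = 11, matching y values: 7, 12 (2 points).
  x = 10: rhs = 11, matching y values: 7, 12 (2 points).
  x = 11: rhs = 14, matching y values: none (0 points).
  x = 12: rhs = 7, matching y values: 8, 11 (2 points).
  x = 13: rhs = 15, matching y values: none (0 points).
  x = 14: rhs = 6, matching y values: 5, 14 (2 points).
  x = 15: rhs = 5, matching y values: 9, 10 (2 points).
  x = 16: rhs = 18, matching y values: none (0 points).
  x = 17: rhs = 13, matching y values: none (0 points).
  x = 18: rhs = 15, matching y values: none (0 points).
Total affine count: 24.
Full point count |E(F_19)| = 24 + 1 = 25.
Hasse bound: |25 − (19+1)| = |5| = 5 ≤ 2√19 ≈ 8.7178 ✓.


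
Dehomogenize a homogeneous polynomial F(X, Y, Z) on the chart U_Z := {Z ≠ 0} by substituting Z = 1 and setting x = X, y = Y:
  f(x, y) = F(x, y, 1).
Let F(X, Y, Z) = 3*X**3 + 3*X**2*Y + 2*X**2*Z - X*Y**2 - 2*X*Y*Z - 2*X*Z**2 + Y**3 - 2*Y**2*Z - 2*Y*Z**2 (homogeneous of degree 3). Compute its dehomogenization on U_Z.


f(x, y) = 3*x**3 + 3*x**2*y + 2*x**2 - x*y**2 - 2*x*y - 2*x + y**3 - 2*y**2 - 2*y

On U_Z we set Z = 1. Each monomial c·X^i·Y^j·Z^k in F becomes c·x^i·y^j·1^k = c·x^i·y^j.
Substituting Z = 1: F(X, Y, 1) = 3*x**3 + 3*x**2*y + 2*x**2 - x*y**2 - 2*x*y - 2*x + y**3 - 2*y**2 - 2*y.
Note: deg(f) ≤ deg(F) = 3; strict inequality happens when F is divisible by Z (lost terms).


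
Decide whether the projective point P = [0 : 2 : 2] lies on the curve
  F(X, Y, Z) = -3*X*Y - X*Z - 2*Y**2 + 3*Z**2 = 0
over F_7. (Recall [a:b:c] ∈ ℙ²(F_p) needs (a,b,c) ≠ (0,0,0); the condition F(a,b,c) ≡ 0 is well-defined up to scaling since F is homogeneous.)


F(0,2,2) ≡ 4 (mod 7); P is NOT on the curve.

Evaluate F(0, 2, 2) term-by-term (mod 7).
  -3*X*Y ↦ -3·0·2·1 = 0
  -X*Z ↦ -1·0·1·2 = 0
  -2*Y**2 ↦ -2·1·4·1 = -8
  3*Z**2 ↦ 3·1·1·4 = 12
Sum: F(0, 2, 2) = (0) + (0) + (-8) + (12) = 4.
Reducing mod 7: 4 ≡ 4 (mod 7).
Since F(a, b, c) ≡ 4 ≠ 0 (mod 7), P does NOT lie on the curve.


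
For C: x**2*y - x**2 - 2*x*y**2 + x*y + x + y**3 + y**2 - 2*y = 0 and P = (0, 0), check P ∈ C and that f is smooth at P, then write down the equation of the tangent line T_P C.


Tangent line at P: x - 2*y = 0.

Step 1: f(0, 0) = 0, so P lies on C.
Step 2: partial derivatives
  f_x(x, y) = 2*x*y - 2*x - 2*y**2 + y + 1, f_y(x, y) = x**2 - 4*x*y + x + 3*y**2 + 2*y - 2.
  f_x(P) = 1, f_y(P) = -2 (gradient nonzero, so P is smooth).
Step 3: tangent line at P: 1·(x − 0) + -2·(y − 0) = 0.
Expanding: x - 2*y = 0.


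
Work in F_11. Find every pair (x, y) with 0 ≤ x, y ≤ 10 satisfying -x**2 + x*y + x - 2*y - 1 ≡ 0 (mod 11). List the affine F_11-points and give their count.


Affine F_11-points: {(0, 5), (1, 10), (3, 7), (4, 1), (5, 7), (6, 5), (7, 2), (8, 4), (9, 1), (10, 10)}; count = 10.

For each of the 121 pairs (x, y) ∈ F_11², evaluate f(x, y) mod 11. Record the zeros.
  x = 0: [0↦10, 1↦8, 2↦6, 3↦4, 4↦2, 5↦0, 6↦9, 7↦7, 8↦5, 9↦3, 10↦1]  zeros at y ∈ {5}
  x = 1: [0↦10, 1↦9, 2↦8, 3↦7, 4↦6, 5↦5, 6↦4, 7↦3, 8↦2, 9↦1, 10↦0]  zeros at y ∈ {10}
  x = 2: [0↦8, 1↦8, 2↦8, 3↦8, 4↦8, 5↦8, 6↦8, 7↦8, 8↦8, 9↦8, 10↦8]  zeros at y ∈ ∅
  x = 3: [0↦4, 1↦5, 2↦6, 3↦7, 4↦8, 5↦9, 6↦10, 7↦0, 8↦1, 9↦2, 10↦3]  zeros at y ∈ {7}
  x = 4: [0↦9, 1↦0, 2↦2, 3↦4, 4↦6, 5↦8, 6↦10, 7↦1, 8↦3, 9↦5, 10↦7]  zeros at y ∈ {1}
  x = 5: [0↦1, 1↦4, 2↦7, 3↦10, 4↦2, 5↦5, 6↦8, 7↦0, 8↦3, 9↦6, 10↦9]  zeros at y ∈ {7}
  x = 6: [0↦2, 1↦6, 2↦10, 3↦3, 4↦7, 5↦0, 6↦4, 7↦8, 8↦1, 9↦5, 10↦9]  zeros at y ∈ {5}
  x = 7: [0↦1, 1↦6, 2↦0, 3↦5, 4↦10, 5↦4, 6↦9, 7↦3, 8↦8, 9↦2, 10↦7]  zeros at y ∈ {2}
  x = 8: [0↦9, 1↦4, 2↦10, 3↦5, 4↦0, 5↦6, 6↦1, 7↦7, 8↦2, 9↦8, 10↦3]  zeros at y ∈ {4}
  x = 9: [0↦4, 1↦0, 2↦7, 3↦3, 4↦10, 5↦6, 6↦2, 7↦9, 8↦5, 9↦1, 10↦8]  zeros at y ∈ {1}
  x = 10: [0↦8, 1↦5, 2↦2, 3↦10, 4↦7, 5↦4, 6↦1, 7↦9, 8↦6, 9↦3, 10↦0]  zeros at y ∈ {10}
Collecting zeros: affine points = {(0, 5), (1, 10), (3, 7), (4, 1), (5, 7), (6, 5), (7, 2), (8, 4), (9, 1), (10, 10)}.
Total count |C(F_11)_aff| = 10.


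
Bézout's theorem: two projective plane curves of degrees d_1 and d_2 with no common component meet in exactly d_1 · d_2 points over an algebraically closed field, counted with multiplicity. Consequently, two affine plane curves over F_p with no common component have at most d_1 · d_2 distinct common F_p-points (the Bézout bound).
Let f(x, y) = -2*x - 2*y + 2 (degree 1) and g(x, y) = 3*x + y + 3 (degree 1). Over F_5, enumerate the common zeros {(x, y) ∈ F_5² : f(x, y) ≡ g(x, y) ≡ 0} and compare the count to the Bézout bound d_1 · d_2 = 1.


Common zeros: {(3, 3)}; count = 1; Bézout bound = 1.

deg(f) = 1, deg(g) = 1, so Bézout bound = 1.
Scan x ∈ F_5. For each x, list the y ∈ F_5 with f(x, y) ≡ 0 and those with g(x, y) ≡ 0 (mod 5); the common zeros in that column are the intersection.
  x = 0: f ≡ 0 at y ∈ {1}; g ≡ 0 at y ∈ {2}; common: ∅.
  x = 1: f ≡ 0 at y ∈ {0}; g ≡ 0 at y ∈ {4}; common: ∅.
  x = 2: f ≡ 0 at y ∈ {4}; g ≡ 0 at y ∈ {1}; common: ∅.
  x = 3: f ≡ 0 at y ∈ {3}; g ≡ 0 at y ∈ {3}; common: {3}.
  x = 4: f ≡ 0 at y ∈ {2}; g ≡ 0 at y ∈ {0}; common: ∅.
Collecting: common zeros = {(3, 3)}, so the count is 1.
Comparison with the Bézout bound: 1 ≤ 1 = deg(f)·deg(g), as expected for curves with no common component (the bound is attained).


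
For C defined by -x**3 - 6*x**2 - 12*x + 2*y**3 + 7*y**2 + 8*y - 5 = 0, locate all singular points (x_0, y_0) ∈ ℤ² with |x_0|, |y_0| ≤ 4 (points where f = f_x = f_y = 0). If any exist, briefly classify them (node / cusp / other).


Singular points: {(-2, -1)}; classification: cusp.

Compute partial derivatives:
  f_x = -3*x**2 - 12*x - 12.
  f_y = 6*y**2 + 14*y + 8.
Scan x_0 ∈ {−4, ..., 4}. For each x_0, f_y(x_0, y) is a polynomial in y; find its integer roots y ∈ {−4, ..., 4}, then test f_x and f at those candidates.
  x = -4: f_y(-4, y) = 6*y**2 + 14*y + 8; vanishes at y ∈ {-1}. (-4, -1): f_x = -12 ≠ 0.
  x = -3: f_y(-3, y) = 6*y**2 + 14*y + 8; vanishes at y ∈ {-1}. (-3, -1): f_x = -3 ≠ 0.
  x = -2: f_y(-2, y) = 6*y**2 + 14*y + 8; vanishes at y ∈ {-1}. (-2, -1): f_x = 0, f = 0 — SINGULAR.
  x = -1: f_y(-1, y) = 6*y**2 + 14*y + 8; vanishes at y ∈ {-1}. (-1, -1): f_x = -3 ≠ 0.
  x = 0: f_y(0, y) = 6*y**2 + 14*y + 8; vanishes at y ∈ {-1}. (0, -1): f_x = -12 ≠ 0.
  x = 1: f_y(1, y) = 6*y**2 + 14*y + 8; vanishes at y ∈ {-1}. (1, -1): f_x = -27 ≠ 0.
  x = 2: f_y(2, y) = 6*y**2 + 14*y + 8; vanishes at y ∈ {-1}. (2, -1): f_x = -48 ≠ 0.
  x = 3: f_y(3, y) = 6*y**2 + 14*y + 8; vanishes at y ∈ {-1}. (3, -1): f_x = -75 ≠ 0.
  x = 4: f_y(4, y) = 6*y**2 + 14*y + 8; vanishes at y ∈ {-1}. (4, -1): f_x = -108 ≠ 0.
Only singular point on the grid: (-2, -1).
Classify: substitute x = -2 + u, y = -1 + v and expand: f = -u**3 + 2*v**3 + v**2.
No constant or linear terms (consistent with a singular point). Quadratic part: v**2. Cubic part: -u**3 + 2*v**3.
The quadratic part v**2 is a perfect square, so there is a single (double) tangent line v = 0, i.e. y = -1. Restricting the cubic part to that line (v = 0) leaves -u**3 ≠ 0, so f is not divisible by v and the branch is v² ≈ u**3 to lowest order — this is a cusp.
Classification: cusp.


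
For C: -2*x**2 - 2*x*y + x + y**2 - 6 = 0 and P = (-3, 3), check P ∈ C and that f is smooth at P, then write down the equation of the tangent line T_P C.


Tangent line at P: 7*x + 12*y - 15 = 0.

Step 1: f(-3, 3) = 0, so P lies on C.
Step 2: partial derivatives
  f_x(x, y) = -4*x - 2*y + 1, f_y(x, y) = -2*x + 2*y.
  f_x(P) = 7, f_y(P) = 12 (gradient nonzero, so P is smooth).
Step 3: tangent line at P: 7·(x − -3) + 12·(y − 3) = 0.
Expanding: 7*x + 12*y - 15 = 0.


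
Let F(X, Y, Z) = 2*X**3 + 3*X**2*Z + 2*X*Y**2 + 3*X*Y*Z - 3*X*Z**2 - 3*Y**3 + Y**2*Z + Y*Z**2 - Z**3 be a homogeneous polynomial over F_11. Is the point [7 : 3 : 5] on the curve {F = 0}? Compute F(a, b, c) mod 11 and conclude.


F(7,3,5) ≡ 8 (mod 11); P is NOT on the curve.

Evaluate F(7, 3, 5) term-by-term (mod 11).
  2*X**3 ↦ 2·343·1·1 = 686
  3*X**2*Z ↦ 3·49·1·5 = 735
  2*X*Y**2 ↦ 2·7·9·1 = 126
  3*X*Y*Z ↦ 3·7·3·5 = 315
  -3*X*Z**2 ↦ -3·7·1·25 = -525
  -3*Y**3 ↦ -3·1·27·1 = -81
  Y**2*Z ↦ 1·1·9·5 = 45
  Y*Z**2 ↦ 1·1·3·25 = 75
  -Z**3 ↦ -1·1·1·125 = -125
Sum: F(7, 3, 5) = (686) + (735) + (126) + (315) + (-525) + (-81) + (45) + (75) + (-125) = 1251.
Reducing mod 11: 1251 ≡ 8 (mod 11).
Since F(a, b, c) ≡ 8 ≠ 0 (mod 11), P does NOT lie on the curve.


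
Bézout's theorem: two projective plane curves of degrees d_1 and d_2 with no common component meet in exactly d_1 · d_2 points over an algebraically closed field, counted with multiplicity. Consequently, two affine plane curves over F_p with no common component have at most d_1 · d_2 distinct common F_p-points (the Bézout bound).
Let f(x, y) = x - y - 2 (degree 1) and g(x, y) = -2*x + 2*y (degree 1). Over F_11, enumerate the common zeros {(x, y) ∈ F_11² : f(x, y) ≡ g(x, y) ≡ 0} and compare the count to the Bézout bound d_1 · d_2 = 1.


Common zeros: ∅; count = 0; Bézout bound = 1.

deg(f) = 1, deg(g) = 1, so Bézout bound = 1.
Scan x ∈ F_11. For each x, list the y ∈ F_11 with f(x, y) ≡ 0 and those with g(x, y) ≡ 0 (mod 11); the common zeros in that column are the intersection.
  x = 0: f ≡ 0 at y ∈ {9}; g ≡ 0 at y ∈ {0}; common: ∅.
  x = 1: f ≡ 0 at y ∈ {10}; g ≡ 0 at y ∈ {1}; common: ∅.
  x = 2: f ≡ 0 at y ∈ {0}; g ≡ 0 at y ∈ {2}; common: ∅.
  x = 3: f ≡ 0 at y ∈ {1}; g ≡ 0 at y ∈ {3}; common: ∅.
  x = 4: f ≡ 0 at y ∈ {2}; g ≡ 0 at y ∈ {4}; common: ∅.
  x = 5: f ≡ 0 at y ∈ {3}; g ≡ 0 at y ∈ {5}; common: ∅.
  x = 6: f ≡ 0 at y ∈ {4}; g ≡ 0 at y ∈ {6}; common: ∅.
  x = 7: f ≡ 0 at y ∈ {5}; g ≡ 0 at y ∈ {7}; common: ∅.
  x = 8: f ≡ 0 at y ∈ {6}; g ≡ 0 at y ∈ {8}; common: ∅.
  x = 9: f ≡ 0 at y ∈ {7}; g ≡ 0 at y ∈ {9}; common: ∅.
  x = 10: f ≡ 0 at y ∈ {8}; g ≡ 0 at y ∈ {10}; common: ∅.
Collecting: common zeros = ∅, so the count is 0.
Comparison with the Bézout bound: 0 ≤ 1 = deg(f)·deg(g), as expected for curves with no common component (the affine F_11-count falls short of the bound because intersections may lie at infinity, over extension fields, or carry multiplicity).


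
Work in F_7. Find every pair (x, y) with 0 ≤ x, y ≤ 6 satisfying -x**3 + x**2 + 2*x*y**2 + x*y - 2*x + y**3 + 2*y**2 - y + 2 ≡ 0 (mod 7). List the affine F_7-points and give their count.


Affine F_7-points: {(1, 0), (1, 3), (2, 2), (4, 2), (4, 4), (4, 5), (5, 1), (6, 6)}; count = 8.

For each of the 49 pairs (x, y) ∈ F_7², evaluate f(x, y) mod 7. Record the zeros.
  x = 0: [0↦2, 1↦4, 2↦2, 3↦2, 4↦3, 5↦4, 6↦4]  zeros at y ∈ ∅
  x = 1: [0↦0, 1↦5, 2↦3, 3↦0, 4↦2, 5↦1, 6↦3]  zeros at y ∈ {0, 3}
  x = 2: [0↦1, 1↦2, 2↦0, 3↦1, 4↦4, 5↦1, 6↦5]  zeros at y ∈ {2}
  x = 3: [0↦6, 1↦3, 2↦1, 3↦6, 4↦3, 5↦5, 6↦4]  zeros at y ∈ ∅
  x = 4: [0↦2, 1↦2, 2↦0, 3↦2, 4↦0, 5↦0, 6↦1]  zeros at y ∈ {2, 4, 5}
  x = 5: [0↦4, 1↦0, 2↦5, 3↦4, 4↦3, 5↦1, 6↦4]  zeros at y ∈ {1}
  x = 6: [0↦6, 1↦5, 2↦3, 3↦6, 4↦6, 5↦2, 6↦0]  zeros at y ∈ {6}
Collecting zeros: affine points = {(1, 0), (1, 3), (2, 2), (4, 2), (4, 4), (4, 5), (5, 1), (6, 6)}.
Total count |C(F_7)_aff| = 8.


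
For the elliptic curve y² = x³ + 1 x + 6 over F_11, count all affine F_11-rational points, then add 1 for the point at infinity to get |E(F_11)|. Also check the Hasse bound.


Affine points = {(2, 4), (2, 7), (3, 5), (3, 6), (5, 2), (5, 9), (7, 2), (7, 9), (8, 3), (8, 8), (10, 2), (10, 9)}; affine count = 12; |E(F_11)| = 13.

Discriminant check: Δ ∝ 4a³ + 27b² = 4·1³ + 27·6² = 4·1 + 27·36 ≡ 8 (mod 11). Nonzero ⇒ E is nonsingular.
For each x ∈ F_11, compute rhs = x³ + 1·x + 6 mod 11, then count y ∈ F_11 with y² ≡ rhs.
  x = 0: rhs = 6, matching y values: none (0 points).
  x = 1: rhs = 8, matching y values: none (0 points).
  x = 2: rhs = 5, matching y values: 4, 7 (2 points).
  x = 3: rhs = 3, matching y values: 5, 6 (2 points).
  x = 4: rhs = 8, matching y values: none (0 points).
  x = 5: rhs = 4, matching y values: 2, 9 (2 points).
  x = 6: rhs = 8, matching y values: none (0 points).
  x = 7: rhs = 4, matching y values: 2, 9 (2 points).
  x = 8: rhs = 9, matching y values: 3, 8 (2 points).
  x = 9: rhs = 7, matching y values: none (0 points).
  x = 10: rhs = 4, matching y values: 2, 9 (2 points).
Total affine count: 12.
Full point count |E(F_11)| = 12 + 1 = 13.
Hasse bound: |13 − (11+1)| = |1| = 1 ≤ 2√11 ≈ 6.6332 ✓.


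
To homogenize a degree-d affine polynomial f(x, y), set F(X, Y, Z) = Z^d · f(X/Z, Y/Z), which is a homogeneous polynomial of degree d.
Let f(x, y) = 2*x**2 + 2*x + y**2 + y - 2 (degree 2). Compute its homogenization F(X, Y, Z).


F(X, Y, Z) = 2*X**2 + 2*X*Z + Y**2 + Y*Z - 2*Z**2

deg(f) = 2.
Substitute x = X/Z, y = Y/Z into f, then multiply by Z^2.
  monomial 2·x^2·y^0 ↦ 2·X^2·Y^0·Z^0.
  monomial 2·x^1·y^0 ↦ 2·X^1·Y^0·Z^1.
  monomial 1·x^0·y^2 ↦ 1·X^0·Y^2·Z^0.
  monomial 1·x^0·y^1 ↦ 1·X^0·Y^1·Z^1.
  monomial -2·x^0·y^0 ↦ -2·X^0·Y^0·Z^2.
Collecting: F(X, Y, Z) = 2*X**2 + 2*X*Z + Y**2 + Y*Z - 2*Z**2.


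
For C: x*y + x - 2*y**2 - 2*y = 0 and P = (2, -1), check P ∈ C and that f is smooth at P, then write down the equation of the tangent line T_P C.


Tangent line at P: 4*y + 4 = 0.

Step 1: f(2, -1) = 0, so P lies on C.
Step 2: partial derivatives
  f_x(x, y) = y + 1, f_y(x, y) = x - 4*y - 2.
  f_x(P) = 0, f_y(P) = 4 (gradient nonzero, so P is smooth).
Step 3: tangent line at P: 0·(x − 2) + 4·(y − -1) = 0.
Expanding: 4*y + 4 = 0.


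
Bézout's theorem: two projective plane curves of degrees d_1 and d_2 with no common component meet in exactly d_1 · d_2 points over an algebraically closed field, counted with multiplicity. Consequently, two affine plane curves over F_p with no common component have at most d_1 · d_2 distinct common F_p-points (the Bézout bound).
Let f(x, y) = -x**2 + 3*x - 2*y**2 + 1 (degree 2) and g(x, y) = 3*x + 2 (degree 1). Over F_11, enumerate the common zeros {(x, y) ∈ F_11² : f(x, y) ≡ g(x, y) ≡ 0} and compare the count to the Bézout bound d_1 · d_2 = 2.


Common zeros: ∅; count = 0; Bézout bound = 2.

deg(f) = 2, deg(g) = 1, so Bézout bound = 2.
Scan x ∈ F_11. For each x, list the y ∈ F_11 with f(x, y) ≡ 0 and those with g(x, y) ≡ 0 (mod 11); the common zeros in that column are the intersection.
  x = 0: f ≡ 0 at y ∈ ∅; g ≡ 0 at y ∈ ∅; common: ∅.
  x = 1: f ≡ 0 at y ∈ ∅; g ≡ 0 at y ∈ ∅; common: ∅.
  x = 2: f ≡ 0 at y ∈ ∅; g ≡ 0 at y ∈ ∅; common: ∅.
  x = 3: f ≡ 0 at y ∈ ∅; g ≡ 0 at y ∈ {0, 1, 2, 3, 4, 5, 6, 7, 8, 9, 10}; common: ∅.
  x = 4: f ≡ 0 at y ∈ {2, 9}; g ≡ 0 at y ∈ ∅; common: ∅.
  x = 5: f ≡ 0 at y ∈ {1, 10}; g ≡ 0 at y ∈ ∅; common: ∅.
  x = 6: f ≡ 0 at y ∈ ∅; g ≡ 0 at y ∈ ∅; common: ∅.
  x = 7: f ≡ 0 at y ∈ {5, 6}; g ≡ 0 at y ∈ ∅; common: ∅.
  x = 8: f ≡ 0 at y ∈ ∅; g ≡ 0 at y ∈ ∅; common: ∅.
  x = 9: f ≡ 0 at y ∈ {1, 10}; g ≡ 0 at y ∈ ∅; common: ∅.
  x = 10: f ≡ 0 at y ∈ {2, 9}; g ≡ 0 at y ∈ ∅; common: ∅.
Collecting: common zeros = ∅, so the count is 0.
Comparison with the Bézout bound: 0 ≤ 2 = deg(f)·deg(g), as expected for curves with no common component (the affine F_11-count falls short of the bound because intersections may lie at infinity, over extension fields, or carry multiplicity).


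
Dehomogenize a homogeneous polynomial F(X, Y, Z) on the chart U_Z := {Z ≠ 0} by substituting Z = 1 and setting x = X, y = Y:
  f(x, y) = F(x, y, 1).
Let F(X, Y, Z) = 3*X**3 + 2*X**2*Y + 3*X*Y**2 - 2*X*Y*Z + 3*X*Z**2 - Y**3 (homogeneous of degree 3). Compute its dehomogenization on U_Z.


f(x, y) = 3*x**3 + 2*x**2*y + 3*x*y**2 - 2*x*y + 3*x - y**3

On U_Z we set Z = 1. Each monomial c·X^i·Y^j·Z^k in F becomes c·x^i·y^j·1^k = c·x^i·y^j.
Substituting Z = 1: F(X, Y, 1) = 3*x**3 + 2*x**2*y + 3*x*y**2 - 2*x*y + 3*x - y**3.
Note: deg(f) ≤ deg(F) = 3; strict inequality happens when F is divisible by Z (lost terms).
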